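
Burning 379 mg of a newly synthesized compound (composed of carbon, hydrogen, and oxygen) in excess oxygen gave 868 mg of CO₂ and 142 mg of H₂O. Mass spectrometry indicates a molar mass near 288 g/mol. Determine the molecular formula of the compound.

C15H12O6

mol C = 0.868 g CO₂ ÷ 44.009 g/mol = 0.01972 mol
mol H = 2 × 0.142 g H₂O ÷ 18.015 g/mol = 0.01576 mol
mass O = 0.379 − (0.2369 + 0.01589) = 0.1262 g → mol O = 0.1262 ÷ 15.999 = 0.007889 mol
Divide by the smallest (0.007889 mol): C 2.500, H 1.998, O 1.000
Multiplying each by 2 gives whole numbers: C 5.00, H 4.00, O 2.00
Empirical formula: C5H4O2
Empirical-formula mass = 96.08 g/mol; 288 ÷ 96.08 ≈ 3, so the molecular formula is C15H12O6.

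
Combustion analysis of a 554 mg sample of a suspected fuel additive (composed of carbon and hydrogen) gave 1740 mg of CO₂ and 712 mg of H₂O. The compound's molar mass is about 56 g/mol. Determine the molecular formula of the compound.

mol C = 1.74 g CO₂ ÷ 44.009 g/mol = 0.03954 mol
mol H = 2 × 0.712 g H₂O ÷ 18.015 g/mol = 0.07905 mol
Divide by the smallest (0.03954 mol): C 1.000, H 1.999
Empirical formula: CH2
Empirical-formula mass = 14.03 g/mol; 56 ÷ 14.03 ≈ 4, so the molecular formula is C4H8.

C4H8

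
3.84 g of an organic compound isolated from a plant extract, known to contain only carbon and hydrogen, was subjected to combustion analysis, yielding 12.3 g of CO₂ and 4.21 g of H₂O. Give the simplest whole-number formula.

C3H5

mol C = 12.3 g CO₂ ÷ 44.009 g/mol = 0.2795 mol
mol H = 2 × 4.21 g H₂O ÷ 18.015 g/mol = 0.4674 mol
Divide by the smallest (0.2795 mol): C 1.000, H 1.672
Multiplying each by 3 gives whole numbers: C 3.00, H 5.02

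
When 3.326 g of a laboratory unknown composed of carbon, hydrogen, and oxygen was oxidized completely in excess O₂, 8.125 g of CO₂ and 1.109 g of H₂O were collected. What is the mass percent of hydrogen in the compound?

3.73%

mol C = 8.125 g CO₂ ÷ 44.009 g/mol = 0.18462 mol
mol H = 2 × 1.109 g H₂O ÷ 18.015 g/mol = 0.12312 mol
mass O = 3.326 − (2.2175 + 0.12410) = 0.98441 g → mol O = 0.98441 ÷ 15.999 = 0.061529 mol
mass % H = 0.12410 g ÷ 3.326 g × 100%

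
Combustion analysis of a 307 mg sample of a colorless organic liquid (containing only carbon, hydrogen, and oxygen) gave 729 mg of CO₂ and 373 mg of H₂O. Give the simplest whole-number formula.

mol C = 0.729 g CO₂ ÷ 44.009 g/mol = 0.01656 mol
mol H = 2 × 0.373 g H₂O ÷ 18.015 g/mol = 0.04141 mol
mass O = 0.307 − (0.1990 + 0.04174) = 0.06630 g → mol O = 0.06630 ÷ 15.999 = 0.004144 mol
Divide by the smallest (0.004144 mol): C 3.997, H 9.993, O 1.000

C4H10O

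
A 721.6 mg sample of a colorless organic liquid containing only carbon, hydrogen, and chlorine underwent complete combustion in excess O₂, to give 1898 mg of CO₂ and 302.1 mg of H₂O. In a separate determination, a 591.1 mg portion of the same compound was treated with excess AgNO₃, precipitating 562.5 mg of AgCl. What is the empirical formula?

mol C = 1.898 g CO₂ ÷ 44.009 g/mol = 0.043128 mol
mol H = 2 × 0.3021 g H₂O ÷ 18.015 g/mol = 0.033539 mol
From the AgCl data: mol Cl per gram of compound = (0.5625 ÷ 143.318) ÷ 0.5911 = 0.0066399 mol/g, so in the 0.7216 g combustion sample mol Cl = 0.0047913 mol
Divide by the smallest (0.0047913 mol): C 9.001, H 7.000, Cl 1.000

C9H7Cl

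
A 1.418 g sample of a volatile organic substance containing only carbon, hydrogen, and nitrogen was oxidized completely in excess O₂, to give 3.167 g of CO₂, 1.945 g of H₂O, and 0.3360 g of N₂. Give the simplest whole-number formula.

C3H9N

mol C = 3.167 g CO₂ ÷ 44.009 g/mol = 0.071963 mol
mol H = 2 × 1.945 g H₂O ÷ 18.015 g/mol = 0.21593 mol
mol N = 2 × 0.3360 g N₂ ÷ 28.014 g/mol = 0.023988 mol
Divide by the smallest (0.023988 mol): C 3.000, H 9.002, N 1.000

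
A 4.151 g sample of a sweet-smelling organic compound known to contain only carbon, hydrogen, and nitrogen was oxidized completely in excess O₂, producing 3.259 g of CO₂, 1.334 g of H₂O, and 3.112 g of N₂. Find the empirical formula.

CH2N3

mol C = 3.259 g CO₂ ÷ 44.009 g/mol = 0.074053 mol
mol H = 2 × 1.334 g H₂O ÷ 18.015 g/mol = 0.14810 mol
mol N = 2 × 3.112 g N₂ ÷ 28.014 g/mol = 0.22217 mol
Divide by the smallest (0.074053 mol): C 1.000, H 2.000, N 3.000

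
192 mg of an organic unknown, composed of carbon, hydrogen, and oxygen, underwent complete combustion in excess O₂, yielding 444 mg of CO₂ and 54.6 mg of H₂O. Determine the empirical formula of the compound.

mol C = 0.444 g CO₂ ÷ 44.009 g/mol = 0.01009 mol
mol H = 2 × 0.0546 g H₂O ÷ 18.015 g/mol = 0.006062 mol
mass O = 0.192 − (0.1212 + 0.006110) = 0.06471 g → mol O = 0.06471 ÷ 15.999 = 0.004045 mol
Divide by the smallest (0.004045 mol): C 2.494, H 1.499, O 1.000
Multiplying each by 2 gives whole numbers: C 4.99, H 3.00, O 2.00

C5H3O2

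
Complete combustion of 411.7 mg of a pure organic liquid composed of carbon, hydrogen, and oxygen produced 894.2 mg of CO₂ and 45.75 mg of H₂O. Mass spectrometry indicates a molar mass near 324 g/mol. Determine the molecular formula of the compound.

mol C = 0.8942 g CO₂ ÷ 44.009 g/mol = 0.020319 mol
mol H = 2 × 0.04575 g H₂O ÷ 18.015 g/mol = 0.0050791 mol
mass O = 0.4117 − (0.24405 + 0.0051197) = 0.16253 g → mol O = 0.16253 ÷ 15.999 = 0.010159 mol
Divide by the smallest (0.0050791 mol): C 4.000, H 1.000, O 2.000
Empirical formula: C4HO2
Empirical-formula mass = 81.05 g/mol; 324 ÷ 81.05 ≈ 4, so the molecular formula is C16H4O8.

C16H4O8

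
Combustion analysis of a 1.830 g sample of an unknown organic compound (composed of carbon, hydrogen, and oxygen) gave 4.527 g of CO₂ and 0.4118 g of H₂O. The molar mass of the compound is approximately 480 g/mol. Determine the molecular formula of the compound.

mol C = 4.527 g CO₂ ÷ 44.009 g/mol = 0.10287 mol
mol H = 2 × 0.4118 g H₂O ÷ 18.015 g/mol = 0.045717 mol
mass O = 1.830 − (1.2355 + 0.046083) = 0.54840 g → mol O = 0.54840 ÷ 15.999 = 0.034277 mol
Divide by the smallest (0.034277 mol): C 3.001, H 1.334, O 1.000
Multiplying each by 3 gives whole numbers: C 9.00, H 4.00, O 3.00
Empirical formula: C9H4O3
Empirical-formula mass = 160.13 g/mol; 480 ÷ 160.13 ≈ 3, so the molecular formula is C27H12O9.

C27H12O9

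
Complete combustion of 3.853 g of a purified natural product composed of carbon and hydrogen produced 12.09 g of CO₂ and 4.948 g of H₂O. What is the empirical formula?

CH2

mol C = 12.09 g CO₂ ÷ 44.009 g/mol = 0.27472 mol
mol H = 2 × 4.948 g H₂O ÷ 18.015 g/mol = 0.54932 mol
Divide by the smallest (0.27472 mol): C 1.000, H 2.000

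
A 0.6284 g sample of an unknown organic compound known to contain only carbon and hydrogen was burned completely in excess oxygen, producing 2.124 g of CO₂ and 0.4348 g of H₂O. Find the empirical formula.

mol C = 2.124 g CO₂ ÷ 44.009 g/mol = 0.048263 mol
mol H = 2 × 0.4348 g H₂O ÷ 18.015 g/mol = 0.048271 mol
Divide by the smallest (0.048263 mol): C 1.000, H 1.000

CH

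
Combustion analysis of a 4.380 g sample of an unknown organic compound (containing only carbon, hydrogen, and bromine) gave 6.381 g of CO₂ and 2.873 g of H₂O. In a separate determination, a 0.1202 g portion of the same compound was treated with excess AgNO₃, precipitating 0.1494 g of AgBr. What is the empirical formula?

mol C = 6.381 g CO₂ ÷ 44.009 g/mol = 0.14499 mol
mol H = 2 × 2.873 g H₂O ÷ 18.015 g/mol = 0.31896 mol
From the AgBr data: mol Br per gram of compound = (0.1494 ÷ 187.772) ÷ 0.1202 = 0.0066193 mol/g, so in the 4.380 g combustion sample mol Br = 0.028993 mol
Divide by the smallest (0.028993 mol): C 5.001, H 11.001, Br 1.000

C5H11Br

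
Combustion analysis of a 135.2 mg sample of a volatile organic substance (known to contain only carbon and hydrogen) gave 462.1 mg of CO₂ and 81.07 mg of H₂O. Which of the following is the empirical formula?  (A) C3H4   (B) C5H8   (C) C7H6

mol C = 0.4621 g CO₂ ÷ 44.009 g/mol = 0.010500 mol
mol H = 2 × 0.08107 g H₂O ÷ 18.015 g/mol = 0.0090003 mol
Divide by the smallest (0.0090003 mol): C 1.167, H 1.000
Multiplying each by 6 gives whole numbers: C 7.00, H 6.00

(C) C7H6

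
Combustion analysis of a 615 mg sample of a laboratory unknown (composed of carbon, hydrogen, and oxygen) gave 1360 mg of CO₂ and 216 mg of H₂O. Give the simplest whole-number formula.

mol C = 1.36 g CO₂ ÷ 44.009 g/mol = 0.03090 mol
mol H = 2 × 0.216 g H₂O ÷ 18.015 g/mol = 0.02398 mol
mass O = 0.615 − (0.3712 + 0.02417) = 0.2197 g → mol O = 0.2197 ÷ 15.999 = 0.01373 mol
Divide by the smallest (0.01373 mol): C 2.251, H 1.747, O 1.000
Multiplying each by 4 gives whole numbers: C 9.00, H 6.99, O 4.00

C9H7O4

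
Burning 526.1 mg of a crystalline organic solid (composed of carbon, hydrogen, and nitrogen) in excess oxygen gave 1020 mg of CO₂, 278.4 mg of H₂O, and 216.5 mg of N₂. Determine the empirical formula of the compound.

mol C = 1.020 g CO₂ ÷ 44.009 g/mol = 0.023177 mol
mol H = 2 × 0.2784 g H₂O ÷ 18.015 g/mol = 0.030908 mol
mol N = 2 × 0.2165 g N₂ ÷ 28.014 g/mol = 0.015457 mol
Divide by the smallest (0.015457 mol): C 1.499, H 2.000, N 1.000
Multiplying each by 2 gives whole numbers: C 3.00, H 4.00, N 2.00

C3H4N2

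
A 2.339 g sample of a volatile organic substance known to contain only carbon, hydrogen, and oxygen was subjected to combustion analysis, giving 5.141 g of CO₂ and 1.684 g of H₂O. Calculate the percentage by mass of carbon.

mol C = 5.141 g CO₂ ÷ 44.009 g/mol = 0.11682 mol
mol H = 2 × 1.684 g H₂O ÷ 18.015 g/mol = 0.18696 mol
mass O = 2.339 − (1.4031 + 0.18845) = 0.74746 g → mol O = 0.74746 ÷ 15.999 = 0.046719 mol
mass % C = 1.4031 g ÷ 2.339 g × 100%

59.99%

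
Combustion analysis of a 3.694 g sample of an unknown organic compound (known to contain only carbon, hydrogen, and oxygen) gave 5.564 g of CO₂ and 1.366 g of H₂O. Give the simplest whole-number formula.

mol C = 5.564 g CO₂ ÷ 44.009 g/mol = 0.12643 mol
mol H = 2 × 1.366 g H₂O ÷ 18.015 g/mol = 0.15165 mol
mass O = 3.694 − (1.5185 + 0.15286) = 2.0226 g → mol O = 2.0226 ÷ 15.999 = 0.12642 mol
Divide by the smallest (0.12642 mol): C 1.000, H 1.200, O 1.000
Multiplying each by 5 gives whole numbers: C 5.00, H 6.00, O 5.00

C5H6O5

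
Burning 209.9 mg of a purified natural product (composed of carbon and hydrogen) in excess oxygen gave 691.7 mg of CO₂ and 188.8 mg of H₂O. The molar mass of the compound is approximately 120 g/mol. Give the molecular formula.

mol C = 0.6917 g CO₂ ÷ 44.009 g/mol = 0.015717 mol
mol H = 2 × 0.1888 g H₂O ÷ 18.015 g/mol = 0.020960 mol
Divide by the smallest (0.015717 mol): C 1.000, H 1.334
Multiplying each by 3 gives whole numbers: C 3.00, H 4.00
Empirical formula: C3H4
Empirical-formula mass = 40.06 g/mol; 120 ÷ 40.06 ≈ 3, so the molecular formula is C9H12.

C9H12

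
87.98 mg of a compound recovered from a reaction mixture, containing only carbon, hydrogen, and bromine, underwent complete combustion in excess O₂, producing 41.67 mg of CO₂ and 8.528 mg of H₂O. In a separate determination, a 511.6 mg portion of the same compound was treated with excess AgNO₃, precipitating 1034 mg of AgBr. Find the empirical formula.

mol C = 0.04167 g CO₂ ÷ 44.009 g/mol = 0.00094685 mol
mol H = 2 × 0.008528 g H₂O ÷ 18.015 g/mol = 0.00094677 mol
From the AgBr data: mol Br per gram of compound = (1.034 ÷ 187.772) ÷ 0.5116 = 0.010764 mol/g, so in the 0.08798 g combustion sample mol Br = 0.00094699 mol
Divide by the smallest (0.00094677 mol): C 1.000, H 1.000, Br 1.000

CHBr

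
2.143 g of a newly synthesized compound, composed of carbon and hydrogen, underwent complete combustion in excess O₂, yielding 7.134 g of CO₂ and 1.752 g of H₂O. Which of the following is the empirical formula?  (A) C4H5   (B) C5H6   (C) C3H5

(B) C5H6

mol C = 7.134 g CO₂ ÷ 44.009 g/mol = 0.16210 mol
mol H = 2 × 1.752 g H₂O ÷ 18.015 g/mol = 0.19450 mol
Divide by the smallest (0.16210 mol): C 1.000, H 1.200
Multiplying each by 5 gives whole numbers: C 5.00, H 6.00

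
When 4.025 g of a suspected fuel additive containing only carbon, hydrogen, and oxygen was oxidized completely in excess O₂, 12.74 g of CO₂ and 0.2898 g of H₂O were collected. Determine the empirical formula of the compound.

C9HO

mol C = 12.74 g CO₂ ÷ 44.009 g/mol = 0.28949 mol
mol H = 2 × 0.2898 g H₂O ÷ 18.015 g/mol = 0.032173 mol
mass O = 4.025 − (3.4770 + 0.032431) = 0.51555 g → mol O = 0.51555 ÷ 15.999 = 0.032224 mol
Divide by the smallest (0.032173 mol): C 8.998, H 1.000, O 1.002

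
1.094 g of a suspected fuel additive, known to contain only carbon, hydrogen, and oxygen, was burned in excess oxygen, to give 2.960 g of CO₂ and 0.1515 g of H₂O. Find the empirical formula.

C4HO

mol C = 2.960 g CO₂ ÷ 44.009 g/mol = 0.067259 mol
mol H = 2 × 0.1515 g H₂O ÷ 18.015 g/mol = 0.016819 mol
mass O = 1.094 − (0.80785 + 0.016954) = 0.26920 g → mol O = 0.26920 ÷ 15.999 = 0.016826 mol
Divide by the smallest (0.016819 mol): C 3.999, H 1.000, O 1.000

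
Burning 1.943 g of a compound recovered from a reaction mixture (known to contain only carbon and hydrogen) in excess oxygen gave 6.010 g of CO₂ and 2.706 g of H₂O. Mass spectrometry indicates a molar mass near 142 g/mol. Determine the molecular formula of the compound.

C10H22

mol C = 6.010 g CO₂ ÷ 44.009 g/mol = 0.13656 mol
mol H = 2 × 2.706 g H₂O ÷ 18.015 g/mol = 0.30042 mol
Divide by the smallest (0.13656 mol): C 1.000, H 2.200
Multiplying each by 5 gives whole numbers: C 5.00, H 11.00
Empirical formula: C5H11
Empirical-formula mass = 71.14 g/mol; 142 ÷ 71.14 ≈ 2, so the molecular formula is C10H22.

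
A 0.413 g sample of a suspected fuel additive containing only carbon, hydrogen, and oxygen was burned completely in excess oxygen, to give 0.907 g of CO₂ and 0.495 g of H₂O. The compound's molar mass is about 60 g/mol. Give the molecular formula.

mol C = 0.907 g CO₂ ÷ 44.009 g/mol = 0.02061 mol
mol H = 2 × 0.495 g H₂O ÷ 18.015 g/mol = 0.05495 mol
mass O = 0.413 − (0.2475 + 0.05539) = 0.1101 g → mol O = 0.1101 ÷ 15.999 = 0.006880 mol
Divide by the smallest (0.006880 mol): C 2.996, H 7.988, O 1.000
Empirical formula: C3H8O
Empirical-formula mass = 60.10 g/mol; 60 ÷ 60.10 ≈ 1, so the molecular formula is C3H8O.

C3H8O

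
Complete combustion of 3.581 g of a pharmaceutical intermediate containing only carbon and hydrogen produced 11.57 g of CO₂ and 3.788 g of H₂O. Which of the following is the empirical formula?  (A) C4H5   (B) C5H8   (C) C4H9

(B) C5H8

mol C = 11.57 g CO₂ ÷ 44.009 g/mol = 0.26290 mol
mol H = 2 × 3.788 g H₂O ÷ 18.015 g/mol = 0.42054 mol
Divide by the smallest (0.26290 mol): C 1.000, H 1.600
Multiplying each by 5 gives whole numbers: C 5.00, H 8.00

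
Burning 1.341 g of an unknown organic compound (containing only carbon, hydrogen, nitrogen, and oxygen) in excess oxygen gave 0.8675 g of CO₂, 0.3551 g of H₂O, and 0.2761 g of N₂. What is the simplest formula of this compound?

mol C = 0.8675 g CO₂ ÷ 44.009 g/mol = 0.019712 mol
mol H = 2 × 0.3551 g H₂O ÷ 18.015 g/mol = 0.039423 mol
mol N = 2 × 0.2761 g N₂ ÷ 28.014 g/mol = 0.019712 mol
mass O = 1.341 − (0.23676 + 0.039738 + 0.27610) = 0.78840 g → mol O = 0.78840 ÷ 15.999 = 0.049278 mol
Divide by the smallest (0.019712 mol): C 1.000, H 2.000, N 1.000, O 2.500
Multiplying each by 2 gives whole numbers: C 2.00, H 4.00, N 2.00, O 5.00

C2H4N2O5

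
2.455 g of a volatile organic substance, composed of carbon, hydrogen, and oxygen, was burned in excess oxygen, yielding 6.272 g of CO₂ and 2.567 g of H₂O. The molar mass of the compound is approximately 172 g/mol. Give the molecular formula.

C10H20O2

mol C = 6.272 g CO₂ ÷ 44.009 g/mol = 0.14252 mol
mol H = 2 × 2.567 g H₂O ÷ 18.015 g/mol = 0.28498 mol
mass O = 2.455 − (1.7118 + 0.28726) = 0.45597 g → mol O = 0.45597 ÷ 15.999 = 0.028500 mol
Divide by the smallest (0.028500 mol): C 5.001, H 9.999, O 1.000
Empirical formula: C5H10O
Empirical-formula mass = 86.13 g/mol; 172 ÷ 86.13 ≈ 2, so the molecular formula is C10H20O2.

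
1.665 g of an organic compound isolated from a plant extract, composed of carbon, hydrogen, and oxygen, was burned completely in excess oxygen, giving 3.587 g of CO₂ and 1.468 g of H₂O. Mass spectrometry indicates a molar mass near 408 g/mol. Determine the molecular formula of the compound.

C20H40O8

mol C = 3.587 g CO₂ ÷ 44.009 g/mol = 0.081506 mol
mol H = 2 × 1.468 g H₂O ÷ 18.015 g/mol = 0.16298 mol
mass O = 1.665 − (0.97897 + 0.16428) = 0.52175 g → mol O = 0.52175 ÷ 15.999 = 0.032612 mol
Divide by the smallest (0.032612 mol): C 2.499, H 4.997, O 1.000
Multiplying each by 2 gives whole numbers: C 5.00, H 9.99, O 2.00
Empirical formula: C5H10O2
Empirical-formula mass = 102.13 g/mol; 408 ÷ 102.13 ≈ 4, so the molecular formula is C20H40O8.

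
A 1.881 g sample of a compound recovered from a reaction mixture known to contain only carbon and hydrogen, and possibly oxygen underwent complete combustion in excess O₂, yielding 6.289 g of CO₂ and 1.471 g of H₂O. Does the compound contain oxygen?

mol C = 6.289 g CO₂ ÷ 44.009 g/mol = 0.14290 mol
mol H = 2 × 1.471 g H₂O ÷ 18.015 g/mol = 0.16331 mol
C and H together account for 1.8810 g — essentially the entire 1.881 g sample — so the compound contains no oxygen.

no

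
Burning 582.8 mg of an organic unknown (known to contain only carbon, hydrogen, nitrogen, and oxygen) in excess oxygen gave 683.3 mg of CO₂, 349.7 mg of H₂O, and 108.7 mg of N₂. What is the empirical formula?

mol C = 0.6833 g CO₂ ÷ 44.009 g/mol = 0.015526 mol
mol H = 2 × 0.3497 g H₂O ÷ 18.015 g/mol = 0.038823 mol
mol N = 2 × 0.1087 g N₂ ÷ 28.014 g/mol = 0.0077604 mol
mass O = 0.5828 − (0.18649 + 0.039134 + 0.10870) = 0.24848 g → mol O = 0.24848 ÷ 15.999 = 0.015531 mol
Divide by the smallest (0.0077604 mol): C 2.001, H 5.003, N 1.000, O 2.001

C2H5NO2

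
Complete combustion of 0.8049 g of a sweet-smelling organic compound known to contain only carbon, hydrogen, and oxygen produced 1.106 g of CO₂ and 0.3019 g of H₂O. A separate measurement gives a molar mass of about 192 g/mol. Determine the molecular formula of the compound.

mol C = 1.106 g CO₂ ÷ 44.009 g/mol = 0.025131 mol
mol H = 2 × 0.3019 g H₂O ÷ 18.015 g/mol = 0.033517 mol
mass O = 0.8049 − (0.30185 + 0.033785) = 0.46926 g → mol O = 0.46926 ÷ 15.999 = 0.029331 mol
Divide by the smallest (0.025131 mol): C 1.000, H 1.334, O 1.167
Multiplying each by 6 gives whole numbers: C 6.00, H 8.00, O 7.00
Empirical formula: C6H8O7
Empirical-formula mass = 192.12 g/mol; 192 ÷ 192.12 ≈ 1, so the molecular formula is C6H8O7.

C6H8O7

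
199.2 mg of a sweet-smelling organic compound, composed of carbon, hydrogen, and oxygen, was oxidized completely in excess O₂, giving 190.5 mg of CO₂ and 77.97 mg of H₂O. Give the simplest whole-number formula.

CH2O2

mol C = 0.1905 g CO₂ ÷ 44.009 g/mol = 0.0043287 mol
mol H = 2 × 0.07797 g H₂O ÷ 18.015 g/mol = 0.0086561 mol
mass O = 0.1992 − (0.051992 + 0.0087254) = 0.13848 g → mol O = 0.13848 ÷ 15.999 = 0.0086557 mol
Divide by the smallest (0.0043287 mol): C 1.000, H 2.000, O 2.000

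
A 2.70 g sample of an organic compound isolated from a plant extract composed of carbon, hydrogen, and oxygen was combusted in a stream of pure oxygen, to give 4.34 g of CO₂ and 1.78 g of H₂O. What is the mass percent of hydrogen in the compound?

mol C = 4.34 g CO₂ ÷ 44.009 g/mol = 0.09862 mol
mol H = 2 × 1.78 g H₂O ÷ 18.015 g/mol = 0.1976 mol
mass O = 2.70 − (1.184 + 0.1992) = 1.316 g → mol O = 1.316 ÷ 15.999 = 0.08228 mol
mass % H = 0.1992 g ÷ 2.70 g × 100%

7.4%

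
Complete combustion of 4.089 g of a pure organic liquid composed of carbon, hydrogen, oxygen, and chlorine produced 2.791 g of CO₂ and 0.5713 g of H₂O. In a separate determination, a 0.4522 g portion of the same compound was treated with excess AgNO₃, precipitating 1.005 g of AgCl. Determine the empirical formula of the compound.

CHClO

mol C = 2.791 g CO₂ ÷ 44.009 g/mol = 0.063419 mol
mol H = 2 × 0.5713 g H₂O ÷ 18.015 g/mol = 0.063425 mol
From the AgCl data: mol Cl per gram of compound = (1.005 ÷ 143.318) ÷ 0.4522 = 0.015507 mol/g, so in the 4.089 g combustion sample mol Cl = 0.063409 mol
mass O = 4.089 − (0.76172 + 0.063932 + 2.2479) = 1.0155 g → mol O = 1.0155 ÷ 15.999 = 0.063472 mol
Divide by the smallest (0.063409 mol): C 1.000, H 1.000, Cl 1.000, O 1.001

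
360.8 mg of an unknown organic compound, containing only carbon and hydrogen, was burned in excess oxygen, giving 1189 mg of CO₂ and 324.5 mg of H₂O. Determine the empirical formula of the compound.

mol C = 1.189 g CO₂ ÷ 44.009 g/mol = 0.027017 mol
mol H = 2 × 0.3245 g H₂O ÷ 18.015 g/mol = 0.036026 mol
Divide by the smallest (0.027017 mol): C 1.000, H 1.333
Multiplying each by 3 gives whole numbers: C 3.00, H 4.00

C3H4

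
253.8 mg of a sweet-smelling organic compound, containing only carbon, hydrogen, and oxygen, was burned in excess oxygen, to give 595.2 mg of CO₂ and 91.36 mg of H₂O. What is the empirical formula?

C8H6O3

mol C = 0.5952 g CO₂ ÷ 44.009 g/mol = 0.013525 mol
mol H = 2 × 0.09136 g H₂O ÷ 18.015 g/mol = 0.010143 mol
mass O = 0.2538 − (0.16244 + 0.010224) = 0.081133 g → mol O = 0.081133 ÷ 15.999 = 0.0050712 mol
Divide by the smallest (0.0050712 mol): C 2.667, H 2.000, O 1.000
Multiplying each by 3 gives whole numbers: C 8.00, H 6.00, O 3.00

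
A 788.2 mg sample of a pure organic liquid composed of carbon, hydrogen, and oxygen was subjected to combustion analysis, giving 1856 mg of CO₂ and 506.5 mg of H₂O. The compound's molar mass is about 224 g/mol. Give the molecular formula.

mol C = 1.856 g CO₂ ÷ 44.009 g/mol = 0.042173 mol
mol H = 2 × 0.5065 g H₂O ÷ 18.015 g/mol = 0.056231 mol
mass O = 0.7882 − (0.50654 + 0.056681) = 0.22498 g → mol O = 0.22498 ÷ 15.999 = 0.014062 mol
Divide by the smallest (0.014062 mol): C 2.999, H 3.999, O 1.000
Empirical formula: C3H4O
Empirical-formula mass = 56.06 g/mol; 224 ÷ 56.06 ≈ 4, so the molecular formula is C12H16O4.

C12H16O4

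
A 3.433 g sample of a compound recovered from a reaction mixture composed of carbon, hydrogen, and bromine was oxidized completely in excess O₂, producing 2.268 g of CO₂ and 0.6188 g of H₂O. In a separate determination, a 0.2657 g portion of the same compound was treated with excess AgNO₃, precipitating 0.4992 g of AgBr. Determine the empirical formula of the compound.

C3H4Br2

mol C = 2.268 g CO₂ ÷ 44.009 g/mol = 0.051535 mol
mol H = 2 × 0.6188 g H₂O ÷ 18.015 g/mol = 0.068698 mol
From the AgBr data: mol Br per gram of compound = (0.4992 ÷ 187.772) ÷ 0.2657 = 0.010006 mol/g, so in the 3.433 g combustion sample mol Br = 0.034350 mol
Divide by the smallest (0.034350 mol): C 1.500, H 2.000, Br 1.000
Multiplying each by 2 gives whole numbers: C 3.00, H 4.00, Br 2.00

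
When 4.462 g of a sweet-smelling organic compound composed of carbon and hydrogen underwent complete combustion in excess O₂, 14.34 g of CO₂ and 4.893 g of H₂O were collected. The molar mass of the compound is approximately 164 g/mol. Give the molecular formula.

mol C = 14.34 g CO₂ ÷ 44.009 g/mol = 0.32584 mol
mol H = 2 × 4.893 g H₂O ÷ 18.015 g/mol = 0.54321 mol
Divide by the smallest (0.32584 mol): C 1.000, H 1.667
Multiplying each by 3 gives whole numbers: C 3.00, H 5.00
Empirical formula: C3H5
Empirical-formula mass = 41.07 g/mol; 164 ÷ 41.07 ≈ 4, so the molecular formula is C12H20.

C12H20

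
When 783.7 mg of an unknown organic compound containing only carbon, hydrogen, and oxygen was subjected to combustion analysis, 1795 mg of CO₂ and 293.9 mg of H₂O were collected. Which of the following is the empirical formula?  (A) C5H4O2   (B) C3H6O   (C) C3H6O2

(A) C5H4O2

mol C = 1.795 g CO₂ ÷ 44.009 g/mol = 0.040787 mol
mol H = 2 × 0.2939 g H₂O ÷ 18.015 g/mol = 0.032628 mol
mass O = 0.7837 − (0.48989 + 0.032889) = 0.26092 g → mol O = 0.26092 ÷ 15.999 = 0.016308 mol
Divide by the smallest (0.016308 mol): C 2.501, H 2.001, O 1.000
Multiplying each by 2 gives whole numbers: C 5.00, H 4.00, O 2.00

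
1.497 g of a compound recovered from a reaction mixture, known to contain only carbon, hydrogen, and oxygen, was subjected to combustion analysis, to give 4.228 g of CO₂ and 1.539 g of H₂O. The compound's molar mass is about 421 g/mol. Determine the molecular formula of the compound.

mol C = 4.228 g CO₂ ÷ 44.009 g/mol = 0.096071 mol
mol H = 2 × 1.539 g H₂O ÷ 18.015 g/mol = 0.17086 mol
mass O = 1.497 − (1.1539 + 0.17222) = 0.17086 g → mol O = 0.17086 ÷ 15.999 = 0.010680 mol
Divide by the smallest (0.010680 mol): C 8.996, H 15.998, O 1.000
Empirical formula: C9H16O
Empirical-formula mass = 140.23 g/mol; 421 ÷ 140.23 ≈ 3, so the molecular formula is C27H48O3.

C27H48O3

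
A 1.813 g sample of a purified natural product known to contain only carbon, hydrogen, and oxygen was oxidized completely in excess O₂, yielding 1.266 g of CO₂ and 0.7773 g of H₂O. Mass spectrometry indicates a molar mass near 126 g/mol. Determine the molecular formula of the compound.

C2H6O6

mol C = 1.266 g CO₂ ÷ 44.009 g/mol = 0.028767 mol
mol H = 2 × 0.7773 g H₂O ÷ 18.015 g/mol = 0.086295 mol
mass O = 1.813 − (0.34552 + 0.086985) = 1.3805 g → mol O = 1.3805 ÷ 15.999 = 0.086286 mol
Divide by the smallest (0.028767 mol): C 1.000, H 3.000, O 3.000
Empirical formula: CH3O3
Empirical-formula mass = 63.03 g/mol; 126 ÷ 63.03 ≈ 2, so the molecular formula is C2H6O6.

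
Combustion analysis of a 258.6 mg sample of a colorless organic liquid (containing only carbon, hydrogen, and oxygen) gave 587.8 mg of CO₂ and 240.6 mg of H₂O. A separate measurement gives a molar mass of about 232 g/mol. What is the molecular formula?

C12H24O4

mol C = 0.5878 g CO₂ ÷ 44.009 g/mol = 0.013356 mol
mol H = 2 × 0.2406 g H₂O ÷ 18.015 g/mol = 0.026711 mol
mass O = 0.2586 − (0.16042 + 0.026925) = 0.071252 g → mol O = 0.071252 ÷ 15.999 = 0.0044535 mol
Divide by the smallest (0.0044535 mol): C 2.999, H 5.998, O 1.000
Empirical formula: C3H6O
Empirical-formula mass = 58.08 g/mol; 232 ÷ 58.08 ≈ 4, so the molecular formula is C12H24O4.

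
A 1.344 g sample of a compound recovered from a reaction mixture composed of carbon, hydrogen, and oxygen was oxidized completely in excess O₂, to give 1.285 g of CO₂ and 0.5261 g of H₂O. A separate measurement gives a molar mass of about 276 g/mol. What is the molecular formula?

mol C = 1.285 g CO₂ ÷ 44.009 g/mol = 0.029199 mol
mol H = 2 × 0.5261 g H₂O ÷ 18.015 g/mol = 0.058407 mol
mass O = 1.344 − (0.35070 + 0.058874) = 0.93442 g → mol O = 0.93442 ÷ 15.999 = 0.058405 mol
Divide by the smallest (0.029199 mol): C 1.000, H 2.000, O 2.000
Empirical formula: CH2O2
Empirical-formula mass = 46.02 g/mol; 276 ÷ 46.02 ≈ 6, so the molecular formula is C6H12O12.

C6H12O12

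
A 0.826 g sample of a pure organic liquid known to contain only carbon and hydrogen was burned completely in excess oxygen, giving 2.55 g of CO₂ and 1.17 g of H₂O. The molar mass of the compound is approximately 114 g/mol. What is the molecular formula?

mol C = 2.55 g CO₂ ÷ 44.009 g/mol = 0.05794 mol
mol H = 2 × 1.17 g H₂O ÷ 18.015 g/mol = 0.1299 mol
Divide by the smallest (0.05794 mol): C 1.000, H 2.242
Multiplying each by 4 gives whole numbers: C 4.00, H 8.97
Empirical formula: C4H9
Empirical-formula mass = 57.12 g/mol; 114 ÷ 57.12 ≈ 2, so the molecular formula is C8H18.

C8H18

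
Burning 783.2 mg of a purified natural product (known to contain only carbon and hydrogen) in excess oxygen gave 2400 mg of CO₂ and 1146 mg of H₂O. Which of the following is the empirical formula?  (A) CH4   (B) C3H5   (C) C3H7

(C) C3H7

mol C = 2.400 g CO₂ ÷ 44.009 g/mol = 0.054534 mol
mol H = 2 × 1.146 g H₂O ÷ 18.015 g/mol = 0.12723 mol
Divide by the smallest (0.054534 mol): C 1.000, H 2.333
Multiplying each by 3 gives whole numbers: C 3.00, H 7.00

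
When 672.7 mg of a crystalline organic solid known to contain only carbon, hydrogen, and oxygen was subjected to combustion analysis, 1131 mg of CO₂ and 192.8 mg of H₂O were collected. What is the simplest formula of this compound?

C6H5O5

mol C = 1.131 g CO₂ ÷ 44.009 g/mol = 0.025699 mol
mol H = 2 × 0.1928 g H₂O ÷ 18.015 g/mol = 0.021404 mol
mass O = 0.6727 − (0.30867 + 0.021576) = 0.34245 g → mol O = 0.34245 ÷ 15.999 = 0.021404 mol
Divide by the smallest (0.021404 mol): C 1.201, H 1.000, O 1.000
Multiplying each by 5 gives whole numbers: C 6.00, H 5.00, O 5.00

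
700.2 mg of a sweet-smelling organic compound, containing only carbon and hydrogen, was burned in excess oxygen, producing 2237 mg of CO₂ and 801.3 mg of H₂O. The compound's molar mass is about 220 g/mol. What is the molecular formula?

C16H28

mol C = 2.237 g CO₂ ÷ 44.009 g/mol = 0.050831 mol
mol H = 2 × 0.8013 g H₂O ÷ 18.015 g/mol = 0.088959 mol
Divide by the smallest (0.050831 mol): C 1.000, H 1.750
Multiplying each by 4 gives whole numbers: C 4.00, H 7.00
Empirical formula: C4H7
Empirical-formula mass = 55.10 g/mol; 220 ÷ 55.10 ≈ 4, so the molecular formula is C16H28.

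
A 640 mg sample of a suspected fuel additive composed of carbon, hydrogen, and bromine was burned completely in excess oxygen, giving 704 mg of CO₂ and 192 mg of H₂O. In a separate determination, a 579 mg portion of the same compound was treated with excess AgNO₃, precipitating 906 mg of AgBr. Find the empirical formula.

mol C = 0.704 g CO₂ ÷ 44.009 g/mol = 0.01600 mol
mol H = 2 × 0.192 g H₂O ÷ 18.015 g/mol = 0.02132 mol
From the AgBr data: mol Br per gram of compound = (0.906 ÷ 187.772) ÷ 0.579 = 0.008333 mol/g, so in the 0.640 g combustion sample mol Br = 0.005333 mol
Divide by the smallest (0.005333 mol): C 2.999, H 3.997, Br 1.000

C3H4Br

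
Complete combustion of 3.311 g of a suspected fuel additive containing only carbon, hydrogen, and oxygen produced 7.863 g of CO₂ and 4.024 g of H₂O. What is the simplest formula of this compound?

mol C = 7.863 g CO₂ ÷ 44.009 g/mol = 0.17867 mol
mol H = 2 × 4.024 g H₂O ÷ 18.015 g/mol = 0.44674 mol
mass O = 3.311 − (2.1460 + 0.45031) = 0.71471 g → mol O = 0.71471 ÷ 15.999 = 0.044672 mol
Divide by the smallest (0.044672 mol): C 4.000, H 10.000, O 1.000

C4H10O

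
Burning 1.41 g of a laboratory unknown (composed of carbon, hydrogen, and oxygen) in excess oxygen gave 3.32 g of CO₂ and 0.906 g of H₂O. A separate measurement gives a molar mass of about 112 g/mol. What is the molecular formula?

mol C = 3.32 g CO₂ ÷ 44.009 g/mol = 0.07544 mol
mol H = 2 × 0.906 g H₂O ÷ 18.015 g/mol = 0.1006 mol
mass O = 1.41 − (0.9061 + 0.1014) = 0.4025 g → mol O = 0.4025 ÷ 15.999 = 0.02516 mol
Divide by the smallest (0.02516 mol): C 2.999, H 3.998, O 1.000
Empirical formula: C3H4O
Empirical-formula mass = 56.06 g/mol; 112 ÷ 56.06 ≈ 2, so the molecular formula is C6H8O2.

C6H8O2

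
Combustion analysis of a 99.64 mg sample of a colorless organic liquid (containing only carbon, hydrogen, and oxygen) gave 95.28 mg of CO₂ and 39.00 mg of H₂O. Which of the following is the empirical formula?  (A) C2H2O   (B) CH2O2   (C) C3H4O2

(B) CH2O2

mol C = 0.09528 g CO₂ ÷ 44.009 g/mol = 0.0021650 mol
mol H = 2 × 0.03900 g H₂O ÷ 18.015 g/mol = 0.0043297 mol
mass O = 0.09964 − (0.026004 + 0.0043644) = 0.069272 g → mol O = 0.069272 ÷ 15.999 = 0.0043298 mol
Divide by the smallest (0.0021650 mol): C 1.000, H 2.000, O 2.000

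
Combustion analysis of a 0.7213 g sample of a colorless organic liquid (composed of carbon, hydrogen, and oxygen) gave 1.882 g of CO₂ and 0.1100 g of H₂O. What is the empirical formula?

mol C = 1.882 g CO₂ ÷ 44.009 g/mol = 0.042764 mol
mol H = 2 × 0.1100 g H₂O ÷ 18.015 g/mol = 0.012212 mol
mass O = 0.7213 − (0.51364 + 0.012310) = 0.19535 g → mol O = 0.19535 ÷ 15.999 = 0.012210 mol
Divide by the smallest (0.012210 mol): C 3.502, H 1.000, O 1.000
Multiplying each by 2 gives whole numbers: C 7.00, H 2.00, O 2.00

C7H2O2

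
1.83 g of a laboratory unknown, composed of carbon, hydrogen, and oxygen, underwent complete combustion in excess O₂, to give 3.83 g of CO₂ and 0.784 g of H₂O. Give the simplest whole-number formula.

C2H2O

mol C = 3.83 g CO₂ ÷ 44.009 g/mol = 0.08703 mol
mol H = 2 × 0.784 g H₂O ÷ 18.015 g/mol = 0.08704 mol
mass O = 1.83 − (1.045 + 0.08773) = 0.6970 g → mol O = 0.6970 ÷ 15.999 = 0.04356 mol
Divide by the smallest (0.04356 mol): C 1.998, H 1.998, O 1.000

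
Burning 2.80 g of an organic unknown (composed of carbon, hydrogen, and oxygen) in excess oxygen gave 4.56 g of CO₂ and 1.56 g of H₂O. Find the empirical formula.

C6H10O5

mol C = 4.56 g CO₂ ÷ 44.009 g/mol = 0.1036 mol
mol H = 2 × 1.56 g H₂O ÷ 18.015 g/mol = 0.1732 mol
mass O = 2.80 − (1.245 + 0.1746) = 1.381 g → mol O = 1.381 ÷ 15.999 = 0.08631 mol
Divide by the smallest (0.08631 mol): C 1.200, H 2.007, O 1.000
Multiplying each by 5 gives whole numbers: C 6.00, H 10.03, O 5.00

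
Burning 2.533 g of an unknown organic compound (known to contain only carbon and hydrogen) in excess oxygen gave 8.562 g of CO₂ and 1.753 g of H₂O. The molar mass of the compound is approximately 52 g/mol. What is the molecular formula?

mol C = 8.562 g CO₂ ÷ 44.009 g/mol = 0.19455 mol
mol H = 2 × 1.753 g H₂O ÷ 18.015 g/mol = 0.19462 mol
Divide by the smallest (0.19455 mol): C 1.000, H 1.000
Empirical formula: CH
Empirical-formula mass = 13.02 g/mol; 52 ÷ 13.02 ≈ 4, so the molecular formula is C4H4.

C4H4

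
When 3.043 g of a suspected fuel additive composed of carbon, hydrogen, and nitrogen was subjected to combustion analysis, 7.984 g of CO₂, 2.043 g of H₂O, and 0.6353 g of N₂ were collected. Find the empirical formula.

C4H5N

mol C = 7.984 g CO₂ ÷ 44.009 g/mol = 0.18142 mol
mol H = 2 × 2.043 g H₂O ÷ 18.015 g/mol = 0.22681 mol
mol N = 2 × 0.6353 g N₂ ÷ 28.014 g/mol = 0.045356 mol
Divide by the smallest (0.045356 mol): C 4.000, H 5.001, N 1.000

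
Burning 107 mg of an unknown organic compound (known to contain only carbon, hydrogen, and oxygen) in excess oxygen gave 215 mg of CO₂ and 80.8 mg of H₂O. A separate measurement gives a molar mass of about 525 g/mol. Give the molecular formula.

C24H44O12

mol C = 0.215 g CO₂ ÷ 44.009 g/mol = 0.004885 mol
mol H = 2 × 0.0808 g H₂O ÷ 18.015 g/mol = 0.008970 mol
mass O = 0.107 − (0.05868 + 0.009042) = 0.03928 g → mol O = 0.03928 ÷ 15.999 = 0.002455 mol
Divide by the smallest (0.002455 mol): C 1.990, H 3.654, O 1.000
Multiplying each by 3 gives whole numbers: C 5.97, H 10.96, O 3.00
Empirical formula: C6H11O3
Empirical-formula mass = 131.15 g/mol; 525 ÷ 131.15 ≈ 4, so the molecular formula is C24H44O12.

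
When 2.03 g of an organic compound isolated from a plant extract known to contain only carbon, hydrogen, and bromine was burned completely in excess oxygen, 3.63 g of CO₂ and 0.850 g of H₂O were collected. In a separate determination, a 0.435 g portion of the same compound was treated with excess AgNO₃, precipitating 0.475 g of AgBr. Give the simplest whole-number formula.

mol C = 3.63 g CO₂ ÷ 44.009 g/mol = 0.08248 mol
mol H = 2 × 0.850 g H₂O ÷ 18.015 g/mol = 0.09437 mol
From the AgBr data: mol Br per gram of compound = (0.475 ÷ 187.772) ÷ 0.435 = 0.005815 mol/g, so in the 2.03 g combustion sample mol Br = 0.01181 mol
Divide by the smallest (0.01181 mol): C 6.987, H 7.994, Br 1.000

C7H8Br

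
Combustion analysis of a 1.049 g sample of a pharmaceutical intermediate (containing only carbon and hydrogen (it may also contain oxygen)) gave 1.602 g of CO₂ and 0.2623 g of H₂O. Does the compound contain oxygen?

mol C = 1.602 g CO₂ ÷ 44.009 g/mol = 0.036402 mol
mol H = 2 × 0.2623 g H₂O ÷ 18.015 g/mol = 0.029120 mol
C and H account for only 0.46657 g of the 1.049 g sample; the remaining 0.58243 g must be oxygen.

yes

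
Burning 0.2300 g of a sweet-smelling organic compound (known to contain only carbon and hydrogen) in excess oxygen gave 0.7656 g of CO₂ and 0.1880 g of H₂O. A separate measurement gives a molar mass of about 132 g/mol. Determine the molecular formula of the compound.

mol C = 0.7656 g CO₂ ÷ 44.009 g/mol = 0.017396 mol
mol H = 2 × 0.1880 g H₂O ÷ 18.015 g/mol = 0.020871 mol
Divide by the smallest (0.017396 mol): C 1.000, H 1.200
Multiplying each by 5 gives whole numbers: C 5.00, H 6.00
Empirical formula: C5H6
Empirical-formula mass = 66.10 g/mol; 132 ÷ 66.10 ≈ 2, so the molecular formula is C10H12.

C10H12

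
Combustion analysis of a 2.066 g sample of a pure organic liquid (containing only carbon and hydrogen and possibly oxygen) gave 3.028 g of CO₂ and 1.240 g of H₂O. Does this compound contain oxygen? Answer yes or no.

mol C = 3.028 g CO₂ ÷ 44.009 g/mol = 0.068804 mol
mol H = 2 × 1.240 g H₂O ÷ 18.015 g/mol = 0.13766 mol
C and H account for only 0.96517 g of the 2.066 g sample; the remaining 1.1008 g must be oxygen.

yes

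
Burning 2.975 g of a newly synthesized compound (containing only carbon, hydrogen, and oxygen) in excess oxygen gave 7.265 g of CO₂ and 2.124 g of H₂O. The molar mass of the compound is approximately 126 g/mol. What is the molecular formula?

mol C = 7.265 g CO₂ ÷ 44.009 g/mol = 0.16508 mol
mol H = 2 × 2.124 g H₂O ÷ 18.015 g/mol = 0.23580 mol
mass O = 2.975 − (1.9828 + 0.23769) = 0.75454 g → mol O = 0.75454 ÷ 15.999 = 0.047161 mol
Divide by the smallest (0.047161 mol): C 3.500, H 5.000, O 1.000
Multiplying each by 2 gives whole numbers: C 7.00, H 10.00, O 2.00
Empirical formula: C7H10O2
Empirical-formula mass = 126.16 g/mol; 126 ÷ 126.16 ≈ 1, so the molecular formula is C7H10O2.

C7H10O2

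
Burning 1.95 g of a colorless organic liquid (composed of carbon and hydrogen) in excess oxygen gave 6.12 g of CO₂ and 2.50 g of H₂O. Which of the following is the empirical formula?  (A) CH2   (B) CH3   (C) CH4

(A) CH2

mol C = 6.12 g CO₂ ÷ 44.009 g/mol = 0.1391 mol
mol H = 2 × 2.50 g H₂O ÷ 18.015 g/mol = 0.2775 mol
Divide by the smallest (0.1391 mol): C 1.000, H 1.996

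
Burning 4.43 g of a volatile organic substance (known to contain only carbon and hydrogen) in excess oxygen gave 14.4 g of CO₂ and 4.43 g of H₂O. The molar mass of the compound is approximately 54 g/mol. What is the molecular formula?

C4H6

mol C = 14.4 g CO₂ ÷ 44.009 g/mol = 0.3272 mol
mol H = 2 × 4.43 g H₂O ÷ 18.015 g/mol = 0.4918 mol
Divide by the smallest (0.3272 mol): C 1.000, H 1.503
Multiplying each by 2 gives whole numbers: C 2.00, H 3.01
Empirical formula: C2H3
Empirical-formula mass = 27.05 g/mol; 54 ÷ 27.05 ≈ 2, so the molecular formula is C4H6.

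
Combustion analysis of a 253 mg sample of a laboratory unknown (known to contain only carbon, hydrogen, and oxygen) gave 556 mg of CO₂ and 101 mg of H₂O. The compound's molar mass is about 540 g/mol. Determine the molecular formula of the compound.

mol C = 0.556 g CO₂ ÷ 44.009 g/mol = 0.01263 mol
mol H = 2 × 0.101 g H₂O ÷ 18.015 g/mol = 0.01121 mol
mass O = 0.253 − (0.1517 + 0.01130) = 0.08995 g → mol O = 0.08995 ÷ 15.999 = 0.005622 mol
Divide by the smallest (0.005622 mol): C 2.247, H 1.994, O 1.000
Multiplying each by 4 gives whole numbers: C 8.99, H 7.98, O 4.00
Empirical formula: C9H8O4
Empirical-formula mass = 180.16 g/mol; 540 ÷ 180.16 ≈ 3, so the molecular formula is C27H24O12.

C27H24O12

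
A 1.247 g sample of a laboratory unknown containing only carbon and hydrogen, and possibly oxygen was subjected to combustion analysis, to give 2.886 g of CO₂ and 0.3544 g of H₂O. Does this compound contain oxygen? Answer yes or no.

yes

mol C = 2.886 g CO₂ ÷ 44.009 g/mol = 0.065577 mol
mol H = 2 × 0.3544 g H₂O ÷ 18.015 g/mol = 0.039345 mol
C and H account for only 0.82731 g of the 1.247 g sample; the remaining 0.41969 g must be oxygen.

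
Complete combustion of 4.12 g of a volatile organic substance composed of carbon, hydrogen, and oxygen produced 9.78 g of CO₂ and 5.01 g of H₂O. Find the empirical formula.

mol C = 9.78 g CO₂ ÷ 44.009 g/mol = 0.2222 mol
mol H = 2 × 5.01 g H₂O ÷ 18.015 g/mol = 0.5562 mol
mass O = 4.12 − (2.669 + 0.5607) = 0.8902 g → mol O = 0.8902 ÷ 15.999 = 0.05564 mol
Divide by the smallest (0.05564 mol): C 3.994, H 9.997, O 1.000

C4H10O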